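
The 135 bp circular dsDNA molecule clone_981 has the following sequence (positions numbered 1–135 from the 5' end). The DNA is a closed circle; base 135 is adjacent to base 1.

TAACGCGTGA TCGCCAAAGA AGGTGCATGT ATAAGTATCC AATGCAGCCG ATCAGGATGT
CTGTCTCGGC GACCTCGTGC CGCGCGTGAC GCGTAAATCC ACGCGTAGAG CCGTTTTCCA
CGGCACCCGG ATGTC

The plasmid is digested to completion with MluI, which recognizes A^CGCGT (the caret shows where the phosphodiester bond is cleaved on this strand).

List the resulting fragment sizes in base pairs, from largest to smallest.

MluI sites (ACGCGT) start at positions 3, 89, 101.
MluI cuts after the first base of each site, so after positions 3, 89, 101.
Circular molecule, 3 cuts → 3 fragments:
  4–89 → 86 bp
  90–101 → 12 bp
  102–135 then 1–3 → 34 + 3 = 37 bp
Sorted largest to smallest: 86, 37, 12 bp.

86, 37, 12 bp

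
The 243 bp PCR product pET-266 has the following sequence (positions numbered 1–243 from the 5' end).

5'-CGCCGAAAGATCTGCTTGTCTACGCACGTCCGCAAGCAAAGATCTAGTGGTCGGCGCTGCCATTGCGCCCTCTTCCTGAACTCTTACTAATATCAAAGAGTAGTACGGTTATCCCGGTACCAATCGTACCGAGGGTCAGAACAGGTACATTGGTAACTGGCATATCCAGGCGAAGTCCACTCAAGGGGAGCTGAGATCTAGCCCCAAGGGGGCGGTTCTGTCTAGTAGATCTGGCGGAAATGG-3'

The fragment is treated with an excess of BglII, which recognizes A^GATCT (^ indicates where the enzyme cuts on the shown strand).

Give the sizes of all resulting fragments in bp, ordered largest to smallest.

BglII sites (AGATCT) start at positions 8, 40, 194, 227.
BglII cuts after the first base of each site, so after positions 8, 40, 194, 227.
Linear molecule, 4 cuts → 5 fragments:
  1–8 → 8 bp
  9–40 → 32 bp
  41–194 → 154 bp
  195–227 → 33 bp
  228–243 → 16 bp
Sorted largest to smallest: 154, 33, 32, 16, 8 bp.

154, 33, 32, 16, 8 bp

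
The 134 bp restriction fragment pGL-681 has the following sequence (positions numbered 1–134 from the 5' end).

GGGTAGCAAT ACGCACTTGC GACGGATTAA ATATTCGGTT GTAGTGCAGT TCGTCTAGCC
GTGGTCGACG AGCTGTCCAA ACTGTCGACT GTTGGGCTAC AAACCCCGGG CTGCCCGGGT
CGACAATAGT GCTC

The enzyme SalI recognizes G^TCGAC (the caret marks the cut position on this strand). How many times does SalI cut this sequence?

GTCGAC occurs starting at positions 64, 84, 119.
SalI cuts at 3 sites.

3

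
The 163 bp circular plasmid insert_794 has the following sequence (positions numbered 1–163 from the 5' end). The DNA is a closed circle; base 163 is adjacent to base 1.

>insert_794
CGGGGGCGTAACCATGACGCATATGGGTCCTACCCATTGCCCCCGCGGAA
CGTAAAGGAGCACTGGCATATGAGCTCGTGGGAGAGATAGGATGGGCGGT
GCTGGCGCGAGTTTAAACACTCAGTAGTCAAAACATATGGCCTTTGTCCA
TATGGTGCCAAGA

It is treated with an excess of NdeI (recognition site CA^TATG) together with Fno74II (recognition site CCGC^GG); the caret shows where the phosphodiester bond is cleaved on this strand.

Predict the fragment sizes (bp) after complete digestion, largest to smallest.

67, 34, 25, 22, 15 bp

NdeI sites (CATATG) start at positions 20, 67, 134, 149.
NdeI cuts after base 2 of each site, so after positions 21, 68, 135, 150.
The Fno74II site (CCGCGG) starts at position 43.
Fno74II cuts after base 4 of each site, so after position 46.
Combined cut positions: 21, 46, 68, 135, 150.
Circular molecule, 5 cuts → 5 fragments:
  22–46 → 25 bp
  47–68 → 22 bp
  69–135 → 67 bp
  136–150 → 15 bp
  151–163 then 1–21 → 13 + 21 = 34 bp
Sorted largest to smallest: 67, 34, 25, 22, 15 bp.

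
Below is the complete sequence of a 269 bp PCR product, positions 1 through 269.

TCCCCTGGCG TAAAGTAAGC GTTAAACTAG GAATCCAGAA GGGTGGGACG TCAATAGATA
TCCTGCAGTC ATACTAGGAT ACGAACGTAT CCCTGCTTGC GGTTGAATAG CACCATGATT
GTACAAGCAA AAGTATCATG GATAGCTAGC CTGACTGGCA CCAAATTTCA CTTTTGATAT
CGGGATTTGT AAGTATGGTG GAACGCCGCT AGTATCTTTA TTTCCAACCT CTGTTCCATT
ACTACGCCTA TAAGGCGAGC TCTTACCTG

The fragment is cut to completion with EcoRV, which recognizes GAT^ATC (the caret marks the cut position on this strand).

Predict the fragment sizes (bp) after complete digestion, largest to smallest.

EcoRV sites (GATATC) start at positions 57, 176.
EcoRV cuts after base 3 of each site, so after positions 59, 178.
Linear molecule, 2 cuts → 3 fragments:
  1–59 → 59 bp
  60–178 → 119 bp
  179–269 → 91 bp
Sorted largest to smallest: 119, 91, 59 bp.

119, 91, 59 bp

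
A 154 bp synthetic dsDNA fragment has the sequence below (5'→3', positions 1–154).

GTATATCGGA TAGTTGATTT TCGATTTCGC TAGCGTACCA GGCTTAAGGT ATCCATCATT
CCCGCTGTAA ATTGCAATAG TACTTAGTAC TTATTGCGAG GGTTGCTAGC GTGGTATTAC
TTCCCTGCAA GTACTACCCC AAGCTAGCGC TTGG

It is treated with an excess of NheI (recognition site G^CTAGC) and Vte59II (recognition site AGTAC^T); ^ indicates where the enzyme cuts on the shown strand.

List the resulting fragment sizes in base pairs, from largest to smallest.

54, 29, 29, 15, 11, 9, 7 bp

NheI sites (GCTAGC) start at positions 29, 105, 143.
NheI cuts after the first base of each site, so after positions 29, 105, 143.
Vte59II sites (AGTACT) start at positions 79, 86, 130.
Vte59II cuts after base 5 of each site (before the last base), so after positions 83, 90, 134.
Combined cut positions: 29, 83, 90, 105, 134, 143.
Linear molecule, 6 cuts → 7 fragments:
  1–29 → 29 bp
  30–83 → 54 bp
  84–90 → 7 bp
  91–105 → 15 bp
  106–134 → 29 bp
  135–143 → 9 bp
  144–154 → 11 bp
Sorted largest to smallest: 54, 29, 29, 15, 11, 9, 7 bp.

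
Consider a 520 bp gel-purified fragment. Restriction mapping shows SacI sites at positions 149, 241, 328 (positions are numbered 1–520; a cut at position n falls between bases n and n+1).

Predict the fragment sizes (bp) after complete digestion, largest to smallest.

192, 149, 92, 87 bp

Linear molecule, 3 cuts → 4 fragments:
  149 − 0 = 149 bp
  241 − 149 = 92 bp
  328 − 241 = 87 bp
  520 − 328 = 192 bp
Sorted largest to smallest: 192, 149, 92, 87 bp.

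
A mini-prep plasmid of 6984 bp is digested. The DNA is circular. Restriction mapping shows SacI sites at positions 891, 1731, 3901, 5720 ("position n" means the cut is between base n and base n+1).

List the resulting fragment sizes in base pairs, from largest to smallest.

Circular molecule, 4 cuts → 4 fragments:
  1731 − 891 = 840 bp
  3901 − 1731 = 2170 bp
  5720 − 3901 = 1819 bp
  wrap: 6984 − 5720 + 891 = 2155 bp
Sorted largest to smallest: 2170, 2155, 1819, 840 bp.

2170, 2155, 1819, 840 bp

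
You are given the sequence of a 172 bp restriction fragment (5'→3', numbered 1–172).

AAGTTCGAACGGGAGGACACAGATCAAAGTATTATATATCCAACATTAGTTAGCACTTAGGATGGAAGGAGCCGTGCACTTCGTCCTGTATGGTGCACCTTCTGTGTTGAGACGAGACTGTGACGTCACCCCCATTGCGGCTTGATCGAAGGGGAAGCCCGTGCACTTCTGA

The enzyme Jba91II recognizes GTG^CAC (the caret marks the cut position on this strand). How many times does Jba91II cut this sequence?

3

GTGCAC occurs starting at positions 74, 93, 161.
Jba91II cuts at 3 sites.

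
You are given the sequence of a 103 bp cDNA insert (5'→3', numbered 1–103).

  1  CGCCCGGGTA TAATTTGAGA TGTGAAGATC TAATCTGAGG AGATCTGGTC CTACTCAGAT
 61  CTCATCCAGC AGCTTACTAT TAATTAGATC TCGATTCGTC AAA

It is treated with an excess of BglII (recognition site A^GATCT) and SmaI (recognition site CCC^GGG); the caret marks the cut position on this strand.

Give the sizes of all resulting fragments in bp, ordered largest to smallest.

BglII sites (AGATCT) start at positions 26, 41, 57, 86.
BglII cuts after the first base of each site, so after positions 26, 41, 57, 86.
The SmaI site (CCCGGG) starts at position 3.
SmaI cuts after base 3 of each site, so after position 5.
Combined cut positions: 5, 26, 41, 57, 86.
Linear molecule, 5 cuts → 6 fragments:
  1–5 → 5 bp
  6–26 → 21 bp
  27–41 → 15 bp
  42–57 → 16 bp
  58–86 → 29 bp
  87–103 → 17 bp
Sorted largest to smallest: 29, 21, 17, 16, 15, 5 bp.

29, 21, 17, 16, 15, 5 bp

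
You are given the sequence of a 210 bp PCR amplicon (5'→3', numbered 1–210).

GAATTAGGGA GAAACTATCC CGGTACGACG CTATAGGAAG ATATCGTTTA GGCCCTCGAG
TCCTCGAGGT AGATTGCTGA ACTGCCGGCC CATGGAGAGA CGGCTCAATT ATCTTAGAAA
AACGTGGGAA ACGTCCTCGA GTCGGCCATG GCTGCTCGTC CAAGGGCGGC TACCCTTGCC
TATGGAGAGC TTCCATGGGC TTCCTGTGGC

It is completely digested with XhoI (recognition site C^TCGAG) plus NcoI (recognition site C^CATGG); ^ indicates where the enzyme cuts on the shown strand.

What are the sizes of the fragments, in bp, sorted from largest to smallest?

XhoI sites (CTCGAG) start at positions 55, 63, 136.
XhoI cuts after the first base of each site, so after positions 55, 63, 136.
NcoI sites (CCATGG) start at positions 90, 146, 193.
NcoI cuts after the first base of each site, so after positions 90, 146, 193.
Combined cut positions: 55, 63, 90, 136, 146, 193.
Linear molecule, 6 cuts → 7 fragments:
  1–55 → 55 bp
  56–63 → 8 bp
  64–90 → 27 bp
  91–136 → 46 bp
  137–146 → 10 bp
  147–193 → 47 bp
  194–210 → 17 bp
Sorted largest to smallest: 55, 47, 46, 27, 17, 10, 8 bp.

55, 47, 46, 27, 17, 10, 8 bp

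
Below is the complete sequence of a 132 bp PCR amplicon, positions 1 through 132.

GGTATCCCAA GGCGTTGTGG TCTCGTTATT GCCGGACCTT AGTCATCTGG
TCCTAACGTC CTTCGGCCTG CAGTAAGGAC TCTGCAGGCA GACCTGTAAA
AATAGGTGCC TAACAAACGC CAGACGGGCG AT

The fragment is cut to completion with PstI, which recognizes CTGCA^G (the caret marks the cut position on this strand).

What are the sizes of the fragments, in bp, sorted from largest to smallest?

72, 46, 14 bp

PstI sites (CTGCAG) start at positions 68, 82.
PstI cuts after base 5 of each site (before the last base), so after positions 72, 86.
Linear molecule, 2 cuts → 3 fragments:
  1–72 → 72 bp
  73–86 → 14 bp
  87–132 → 46 bp
Sorted largest to smallest: 72, 46, 14 bp.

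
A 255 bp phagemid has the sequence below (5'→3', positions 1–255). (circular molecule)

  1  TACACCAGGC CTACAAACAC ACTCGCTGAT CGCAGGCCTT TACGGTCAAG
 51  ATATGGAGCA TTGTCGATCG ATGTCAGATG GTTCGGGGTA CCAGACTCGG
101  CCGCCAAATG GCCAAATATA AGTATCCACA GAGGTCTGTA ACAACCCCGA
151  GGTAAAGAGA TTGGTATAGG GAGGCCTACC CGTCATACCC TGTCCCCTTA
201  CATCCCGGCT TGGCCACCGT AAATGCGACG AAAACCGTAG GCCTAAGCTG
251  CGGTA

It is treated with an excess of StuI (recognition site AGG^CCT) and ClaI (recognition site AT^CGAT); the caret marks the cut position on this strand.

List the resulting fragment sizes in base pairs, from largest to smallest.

StuI sites (AGGCCT) start at positions 7, 34, 172, 239.
StuI cuts after base 3 of each site, so after positions 9, 36, 174, 241.
The ClaI site (ATCGAT) starts at position 67.
ClaI cuts after base 2 of each site, so after position 68.
Combined cut positions: 9, 36, 68, 174, 241.
Circular molecule, 5 cuts → 5 fragments:
  10–36 → 27 bp
  37–68 → 32 bp
  69–174 → 106 bp
  175–241 → 67 bp
  242–255 then 1–9 → 14 + 9 = 23 bp
Sorted largest to smallest: 106, 67, 32, 27, 23 bp.

106, 67, 32, 27, 23 bp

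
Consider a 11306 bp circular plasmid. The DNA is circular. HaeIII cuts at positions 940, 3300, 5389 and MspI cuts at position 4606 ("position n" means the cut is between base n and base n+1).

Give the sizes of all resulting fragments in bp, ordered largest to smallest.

6857, 2360, 1306, 783 bp

Combined cut positions (sorted): 940, 3300, 4606, 5389.
Circular molecule, 4 cuts → 4 fragments:
  3300 − 940 = 2360 bp
  4606 − 3300 = 1306 bp
  5389 − 4606 = 783 bp
  wrap: 11306 − 5389 + 940 = 6857 bp
Sorted largest to smallest: 6857, 2360, 1306, 783 bp.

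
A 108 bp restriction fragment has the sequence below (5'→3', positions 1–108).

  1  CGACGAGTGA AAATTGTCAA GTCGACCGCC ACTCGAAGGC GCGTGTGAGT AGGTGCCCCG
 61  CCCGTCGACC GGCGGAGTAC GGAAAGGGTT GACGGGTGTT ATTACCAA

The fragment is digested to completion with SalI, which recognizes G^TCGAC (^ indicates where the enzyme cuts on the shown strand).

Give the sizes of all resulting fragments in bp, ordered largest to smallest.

44, 43, 21 bp

SalI sites (GTCGAC) start at positions 21, 64.
SalI cuts after the first base of each site, so after positions 21, 64.
Linear molecule, 2 cuts → 3 fragments:
  1–21 → 21 bp
  22–64 → 43 bp
  65–108 → 44 bp
Sorted largest to smallest: 44, 43, 21 bp.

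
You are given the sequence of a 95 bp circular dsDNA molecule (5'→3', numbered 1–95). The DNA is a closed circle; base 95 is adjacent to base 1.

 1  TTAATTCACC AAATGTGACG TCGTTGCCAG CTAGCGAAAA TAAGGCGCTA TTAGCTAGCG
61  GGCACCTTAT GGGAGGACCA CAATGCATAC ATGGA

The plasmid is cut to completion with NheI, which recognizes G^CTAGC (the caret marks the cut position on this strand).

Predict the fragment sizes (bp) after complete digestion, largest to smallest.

71, 24 bp

NheI sites (GCTAGC) start at positions 30, 54.
NheI cuts after the first base of each site, so after positions 30, 54.
Circular molecule, 2 cuts → 2 fragments:
  31–54 → 24 bp
  55–95 then 1–30 → 41 + 30 = 71 bp
Sorted largest to smallest: 71, 24 bp.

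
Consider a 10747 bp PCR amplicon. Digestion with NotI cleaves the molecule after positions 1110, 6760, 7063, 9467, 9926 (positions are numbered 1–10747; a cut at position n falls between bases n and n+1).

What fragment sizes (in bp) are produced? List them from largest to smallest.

Linear molecule, 5 cuts → 6 fragments:
  1110 − 0 = 1110 bp
  6760 − 1110 = 5650 bp
  7063 − 6760 = 303 bp
  9467 − 7063 = 2404 bp
  9926 − 9467 = 459 bp
  10747 − 9926 = 821 bp
Sorted largest to smallest: 5650, 2404, 1110, 821, 459, 303 bp.

5650, 2404, 1110, 821, 459, 303 bp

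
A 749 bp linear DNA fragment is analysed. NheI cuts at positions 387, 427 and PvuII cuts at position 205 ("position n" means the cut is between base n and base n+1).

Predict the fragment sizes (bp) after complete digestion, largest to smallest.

322, 205, 182, 40 bp

Combined cut positions (sorted): 205, 387, 427.
Linear molecule, 3 cuts → 4 fragments:
  205 − 0 = 205 bp
  387 − 205 = 182 bp
  427 − 387 = 40 bp
  749 − 427 = 322 bp
Sorted largest to smallest: 322, 205, 182, 40 bp.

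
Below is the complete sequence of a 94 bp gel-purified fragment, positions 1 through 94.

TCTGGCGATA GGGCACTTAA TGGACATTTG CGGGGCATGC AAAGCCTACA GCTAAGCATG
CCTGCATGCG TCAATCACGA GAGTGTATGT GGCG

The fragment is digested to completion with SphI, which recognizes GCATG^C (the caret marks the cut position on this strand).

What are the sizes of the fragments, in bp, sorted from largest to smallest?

39, 26, 21, 8 bp

SphI sites (GCATGC) start at positions 35, 56, 64.
SphI cuts after base 5 of each site (before the last base), so after positions 39, 60, 68.
Linear molecule, 3 cuts → 4 fragments:
  1–39 → 39 bp
  40–60 → 21 bp
  61–68 → 8 bp
  69–94 → 26 bp
Sorted largest to smallest: 39, 26, 21, 8 bp.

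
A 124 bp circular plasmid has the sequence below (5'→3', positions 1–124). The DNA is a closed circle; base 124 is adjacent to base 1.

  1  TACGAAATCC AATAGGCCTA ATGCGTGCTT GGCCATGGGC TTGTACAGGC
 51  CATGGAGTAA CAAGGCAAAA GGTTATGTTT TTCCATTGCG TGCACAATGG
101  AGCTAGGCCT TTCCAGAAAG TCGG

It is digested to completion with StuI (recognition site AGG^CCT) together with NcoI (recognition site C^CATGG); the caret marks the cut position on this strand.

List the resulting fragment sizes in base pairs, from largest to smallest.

57, 33, 17, 17 bp

StuI sites (AGGCCT) start at positions 14, 105.
StuI cuts after base 3 of each site, so after positions 16, 107.
NcoI sites (CCATGG) start at positions 33, 50.
NcoI cuts after the first base of each site, so after positions 33, 50.
Combined cut positions: 16, 33, 50, 107.
Circular molecule, 4 cuts → 4 fragments:
  17–33 → 17 bp
  34–50 → 17 bp
  51–107 → 57 bp
  108–124 then 1–16 → 17 + 16 = 33 bp
Sorted largest to smallest: 57, 33, 17, 17 bp.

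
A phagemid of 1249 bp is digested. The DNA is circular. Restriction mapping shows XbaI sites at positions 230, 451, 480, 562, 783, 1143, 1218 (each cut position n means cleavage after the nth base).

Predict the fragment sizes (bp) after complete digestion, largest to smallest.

360, 261, 221, 221, 82, 75, 29 bp

Circular molecule, 7 cuts → 7 fragments:
  451 − 230 = 221 bp
  480 − 451 = 29 bp
  562 − 480 = 82 bp
  783 − 562 = 221 bp
  1143 − 783 = 360 bp
  1218 − 1143 = 75 bp
  wrap: 1249 − 1218 + 230 = 261 bp
Sorted largest to smallest: 360, 261, 221, 221, 82, 75, 29 bp.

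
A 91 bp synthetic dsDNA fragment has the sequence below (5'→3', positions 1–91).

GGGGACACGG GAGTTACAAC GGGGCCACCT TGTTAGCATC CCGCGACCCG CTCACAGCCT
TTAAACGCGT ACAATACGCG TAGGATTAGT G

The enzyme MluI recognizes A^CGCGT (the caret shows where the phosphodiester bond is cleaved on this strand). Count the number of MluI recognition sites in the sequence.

2

ACGCGT occurs starting at positions 65, 76.
MluI cuts at 2 sites.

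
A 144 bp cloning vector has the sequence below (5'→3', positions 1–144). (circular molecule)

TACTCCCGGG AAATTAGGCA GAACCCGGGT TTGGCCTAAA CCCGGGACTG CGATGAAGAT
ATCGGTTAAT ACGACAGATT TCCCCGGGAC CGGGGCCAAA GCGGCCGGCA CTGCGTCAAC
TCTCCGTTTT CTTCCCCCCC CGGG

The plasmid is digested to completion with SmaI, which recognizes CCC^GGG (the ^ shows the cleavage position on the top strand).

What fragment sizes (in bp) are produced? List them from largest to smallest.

56, 42, 19, 17, 10 bp

SmaI sites (CCCGGG) start at positions 5, 24, 41, 83, 139.
SmaI cuts after base 3 of each site, so after positions 7, 26, 43, 85, 141.
Circular molecule, 5 cuts → 5 fragments:
  8–26 → 19 bp
  27–43 → 17 bp
  44–85 → 42 bp
  86–141 → 56 bp
  142–144 then 1–7 → 3 + 7 = 10 bp
Sorted largest to smallest: 56, 42, 19, 17, 10 bp.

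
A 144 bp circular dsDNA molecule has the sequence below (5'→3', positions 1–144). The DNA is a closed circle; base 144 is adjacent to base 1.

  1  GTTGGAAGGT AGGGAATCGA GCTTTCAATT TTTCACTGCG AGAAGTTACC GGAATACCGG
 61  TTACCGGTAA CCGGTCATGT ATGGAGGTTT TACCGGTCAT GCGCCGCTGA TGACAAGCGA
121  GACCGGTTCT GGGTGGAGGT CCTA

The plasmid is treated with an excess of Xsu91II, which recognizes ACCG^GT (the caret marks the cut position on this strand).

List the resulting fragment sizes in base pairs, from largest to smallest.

78, 30, 22, 7, 7 bp

Xsu91II sites (ACCGGT) start at positions 56, 63, 70, 92, 122.
Xsu91II cuts after base 4 of each site, so after positions 59, 66, 73, 95, 125.
Circular molecule, 5 cuts → 5 fragments:
  60–66 → 7 bp
  67–73 → 7 bp
  74–95 → 22 bp
  96–125 → 30 bp
  126–144 then 1–59 → 19 + 59 = 78 bp
Sorted largest to smallest: 78, 30, 22, 7, 7 bp.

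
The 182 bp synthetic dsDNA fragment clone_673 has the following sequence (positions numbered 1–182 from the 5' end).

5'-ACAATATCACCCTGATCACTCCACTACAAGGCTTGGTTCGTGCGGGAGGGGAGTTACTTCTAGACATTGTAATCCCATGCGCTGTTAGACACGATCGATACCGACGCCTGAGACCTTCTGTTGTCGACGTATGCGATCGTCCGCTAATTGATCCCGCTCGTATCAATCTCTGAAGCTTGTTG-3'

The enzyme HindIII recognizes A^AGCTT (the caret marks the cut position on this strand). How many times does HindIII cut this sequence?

AAGCTT occurs starting at position 173.
HindIII cuts at 1 site.

1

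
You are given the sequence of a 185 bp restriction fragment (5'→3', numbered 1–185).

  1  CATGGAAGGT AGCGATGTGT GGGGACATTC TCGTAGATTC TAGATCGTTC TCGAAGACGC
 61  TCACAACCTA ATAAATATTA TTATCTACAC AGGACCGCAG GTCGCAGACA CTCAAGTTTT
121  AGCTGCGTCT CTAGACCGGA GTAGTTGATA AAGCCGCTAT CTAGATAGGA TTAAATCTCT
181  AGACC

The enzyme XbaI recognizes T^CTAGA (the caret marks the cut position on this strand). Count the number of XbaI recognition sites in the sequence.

TCTAGA occurs starting at positions 39, 130, 160, 178.
XbaI cuts at 4 sites.

4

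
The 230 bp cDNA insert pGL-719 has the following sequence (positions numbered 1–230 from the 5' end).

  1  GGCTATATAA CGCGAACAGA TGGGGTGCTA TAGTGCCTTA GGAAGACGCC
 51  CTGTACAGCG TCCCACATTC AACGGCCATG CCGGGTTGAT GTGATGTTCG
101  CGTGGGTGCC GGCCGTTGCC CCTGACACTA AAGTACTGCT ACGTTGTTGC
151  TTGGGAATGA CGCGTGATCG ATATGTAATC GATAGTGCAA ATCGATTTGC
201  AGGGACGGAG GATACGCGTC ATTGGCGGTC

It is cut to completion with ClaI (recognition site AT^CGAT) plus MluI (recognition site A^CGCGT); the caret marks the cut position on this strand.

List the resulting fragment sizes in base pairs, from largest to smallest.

160, 22, 16, 13, 11, 8 bp

ClaI sites (ATCGAT) start at positions 167, 178, 191.
ClaI cuts after base 2 of each site, so after positions 168, 179, 192.
MluI sites (ACGCGT) start at positions 160, 214.
MluI cuts after the first base of each site, so after positions 160, 214.
Combined cut positions: 160, 168, 179, 192, 214.
Linear molecule, 5 cuts → 6 fragments:
  1–160 → 160 bp
  161–168 → 8 bp
  169–179 → 11 bp
  180–192 → 13 bp
  193–214 → 22 bp
  215–230 → 16 bp
Sorted largest to smallest: 160, 22, 16, 13, 11, 8 bp.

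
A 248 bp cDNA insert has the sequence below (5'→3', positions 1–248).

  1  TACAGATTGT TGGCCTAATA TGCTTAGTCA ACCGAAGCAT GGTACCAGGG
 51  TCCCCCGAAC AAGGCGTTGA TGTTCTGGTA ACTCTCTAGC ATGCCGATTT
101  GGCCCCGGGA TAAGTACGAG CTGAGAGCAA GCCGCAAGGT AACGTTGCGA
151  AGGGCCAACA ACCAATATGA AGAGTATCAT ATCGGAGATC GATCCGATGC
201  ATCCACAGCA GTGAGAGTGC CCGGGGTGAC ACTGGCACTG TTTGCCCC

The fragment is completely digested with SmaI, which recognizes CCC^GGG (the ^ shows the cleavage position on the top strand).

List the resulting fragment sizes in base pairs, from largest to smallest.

SmaI sites (CCCGGG) start at positions 104, 220.
SmaI cuts after base 3 of each site, so after positions 106, 222.
Linear molecule, 2 cuts → 3 fragments:
  1–106 → 106 bp
  107–222 → 116 bp
  223–248 → 26 bp
Sorted largest to smallest: 116, 106, 26 bp.

116, 106, 26 bp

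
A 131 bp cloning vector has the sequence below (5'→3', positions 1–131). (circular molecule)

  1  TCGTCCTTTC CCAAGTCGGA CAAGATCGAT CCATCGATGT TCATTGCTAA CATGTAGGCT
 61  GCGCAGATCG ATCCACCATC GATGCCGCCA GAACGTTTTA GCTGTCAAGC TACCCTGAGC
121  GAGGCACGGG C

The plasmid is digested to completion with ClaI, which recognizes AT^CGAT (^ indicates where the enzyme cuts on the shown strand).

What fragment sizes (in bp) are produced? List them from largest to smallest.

78, 34, 11, 8 bp

ClaI sites (ATCGAT) start at positions 25, 33, 67, 78.
ClaI cuts after base 2 of each site, so after positions 26, 34, 68, 79.
Circular molecule, 4 cuts → 4 fragments:
  27–34 → 8 bp
  35–68 → 34 bp
  69–79 → 11 bp
  80–131 then 1–26 → 52 + 26 = 78 bp
Sorted largest to smallest: 78, 34, 11, 8 bp.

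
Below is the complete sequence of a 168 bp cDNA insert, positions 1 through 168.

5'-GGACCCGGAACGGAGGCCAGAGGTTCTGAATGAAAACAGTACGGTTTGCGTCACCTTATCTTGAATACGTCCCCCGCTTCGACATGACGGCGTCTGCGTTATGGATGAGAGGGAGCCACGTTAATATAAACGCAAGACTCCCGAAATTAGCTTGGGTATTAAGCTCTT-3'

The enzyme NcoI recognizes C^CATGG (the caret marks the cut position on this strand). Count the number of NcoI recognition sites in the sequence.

0

No occurrence of CCATGG is present in the sequence.
NcoI does not cut: 0 sites.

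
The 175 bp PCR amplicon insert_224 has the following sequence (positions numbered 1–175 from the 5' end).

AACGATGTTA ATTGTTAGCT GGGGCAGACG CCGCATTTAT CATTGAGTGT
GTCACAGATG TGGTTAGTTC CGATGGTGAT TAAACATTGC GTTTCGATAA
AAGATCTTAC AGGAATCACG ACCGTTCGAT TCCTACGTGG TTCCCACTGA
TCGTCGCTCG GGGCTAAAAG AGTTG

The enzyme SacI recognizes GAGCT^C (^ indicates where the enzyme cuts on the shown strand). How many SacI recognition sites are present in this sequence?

0

No occurrence of GAGCTC is present in the sequence.
SacI does not cut: 0 sites.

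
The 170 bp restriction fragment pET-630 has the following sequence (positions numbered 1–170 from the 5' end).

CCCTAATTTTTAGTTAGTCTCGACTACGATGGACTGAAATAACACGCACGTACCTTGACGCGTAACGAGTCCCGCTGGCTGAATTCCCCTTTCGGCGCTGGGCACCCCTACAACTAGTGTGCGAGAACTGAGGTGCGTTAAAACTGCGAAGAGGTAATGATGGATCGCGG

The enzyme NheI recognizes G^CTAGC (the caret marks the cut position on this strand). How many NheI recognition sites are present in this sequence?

No occurrence of GCTAGC is present in the sequence.
NheI does not cut: 0 sites.

0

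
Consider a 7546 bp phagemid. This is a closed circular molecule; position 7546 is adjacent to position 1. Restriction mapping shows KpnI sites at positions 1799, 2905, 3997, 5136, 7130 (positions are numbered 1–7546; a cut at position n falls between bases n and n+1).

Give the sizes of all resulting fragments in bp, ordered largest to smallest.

Circular molecule, 5 cuts → 5 fragments:
  2905 − 1799 = 1106 bp
  3997 − 2905 = 1092 bp
  5136 − 3997 = 1139 bp
  7130 − 5136 = 1994 bp
  wrap: 7546 − 7130 + 1799 = 2215 bp
Sorted largest to smallest: 2215, 1994, 1139, 1106, 1092 bp.

2215, 1994, 1139, 1106, 1092 bp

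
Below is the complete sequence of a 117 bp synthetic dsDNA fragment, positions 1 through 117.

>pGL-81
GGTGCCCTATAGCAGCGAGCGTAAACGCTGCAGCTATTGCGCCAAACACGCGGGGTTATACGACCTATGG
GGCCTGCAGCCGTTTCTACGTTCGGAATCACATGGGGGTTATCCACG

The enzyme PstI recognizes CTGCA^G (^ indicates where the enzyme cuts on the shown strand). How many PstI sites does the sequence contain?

CTGCAG occurs starting at positions 28, 74.
PstI cuts at 2 sites.

2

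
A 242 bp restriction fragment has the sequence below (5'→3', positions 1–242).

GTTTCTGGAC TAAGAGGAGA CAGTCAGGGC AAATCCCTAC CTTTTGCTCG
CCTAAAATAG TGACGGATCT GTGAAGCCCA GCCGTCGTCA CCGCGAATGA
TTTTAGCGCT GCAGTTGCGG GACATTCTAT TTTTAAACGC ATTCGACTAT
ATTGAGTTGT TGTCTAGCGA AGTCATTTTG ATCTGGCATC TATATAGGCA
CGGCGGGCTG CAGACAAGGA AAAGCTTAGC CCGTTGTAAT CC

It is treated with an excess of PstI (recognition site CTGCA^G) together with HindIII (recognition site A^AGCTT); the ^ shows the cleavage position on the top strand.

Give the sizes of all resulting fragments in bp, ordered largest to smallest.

PstI sites (CTGCAG) start at positions 109, 208.
PstI cuts after base 5 of each site (before the last base), so after positions 113, 212.
The HindIII site (AAGCTT) starts at position 222.
HindIII cuts after the first base of each site, so after position 222.
Combined cut positions: 113, 212, 222.
Linear molecule, 3 cuts → 4 fragments:
  1–113 → 113 bp
  114–212 → 99 bp
  213–222 → 10 bp
  223–242 → 20 bp
Sorted largest to smallest: 113, 99, 20, 10 bp.

113, 99, 20, 10 bp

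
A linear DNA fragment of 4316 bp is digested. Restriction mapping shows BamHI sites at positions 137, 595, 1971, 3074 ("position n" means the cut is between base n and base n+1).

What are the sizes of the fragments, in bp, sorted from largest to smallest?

Linear molecule, 4 cuts → 5 fragments:
  137 − 0 = 137 bp
  595 − 137 = 458 bp
  1971 − 595 = 1376 bp
  3074 − 1971 = 1103 bp
  4316 − 3074 = 1242 bp
Sorted largest to smallest: 1376, 1242, 1103, 458, 137 bp.

1376, 1242, 1103, 458, 137 bp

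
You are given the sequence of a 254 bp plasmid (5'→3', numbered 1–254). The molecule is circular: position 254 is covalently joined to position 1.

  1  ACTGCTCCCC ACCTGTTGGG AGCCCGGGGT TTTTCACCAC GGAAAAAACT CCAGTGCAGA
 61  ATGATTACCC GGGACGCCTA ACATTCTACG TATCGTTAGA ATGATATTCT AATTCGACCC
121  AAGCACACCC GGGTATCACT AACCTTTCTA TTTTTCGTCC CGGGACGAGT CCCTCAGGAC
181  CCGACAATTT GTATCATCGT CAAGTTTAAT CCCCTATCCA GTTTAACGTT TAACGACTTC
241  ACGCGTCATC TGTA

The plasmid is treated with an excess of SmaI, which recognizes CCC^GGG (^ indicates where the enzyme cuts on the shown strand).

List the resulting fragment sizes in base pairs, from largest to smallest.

SmaI sites (CCCGGG) start at positions 23, 68, 128, 159.
SmaI cuts after base 3 of each site, so after positions 25, 70, 130, 161.
Circular molecule, 4 cuts → 4 fragments:
  26–70 → 45 bp
  71–130 → 60 bp
  131–161 → 31 bp
  162–254 then 1–25 → 93 + 25 = 118 bp
Sorted largest to smallest: 118, 60, 45, 31 bp.

118, 60, 45, 31 bp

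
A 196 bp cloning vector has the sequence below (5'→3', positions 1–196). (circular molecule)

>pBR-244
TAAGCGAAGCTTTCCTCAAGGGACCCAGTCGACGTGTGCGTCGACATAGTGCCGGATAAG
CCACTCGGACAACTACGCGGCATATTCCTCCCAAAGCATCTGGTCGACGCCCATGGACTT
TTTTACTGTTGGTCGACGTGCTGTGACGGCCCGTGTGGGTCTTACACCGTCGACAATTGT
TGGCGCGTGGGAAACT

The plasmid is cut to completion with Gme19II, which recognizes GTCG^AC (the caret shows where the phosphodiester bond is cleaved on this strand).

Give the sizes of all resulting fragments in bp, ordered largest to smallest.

Gme19II sites (GTCGAC) start at positions 28, 40, 103, 132, 169.
Gme19II cuts after base 4 of each site, so after positions 31, 43, 106, 135, 172.
Circular molecule, 5 cuts → 5 fragments:
  32–43 → 12 bp
  44–106 → 63 bp
  107–135 → 29 bp
  136–172 → 37 bp
  173–196 then 1–31 → 24 + 31 = 55 bp
Sorted largest to smallest: 63, 55, 37, 29, 12 bp.

63, 55, 37, 29, 12 bp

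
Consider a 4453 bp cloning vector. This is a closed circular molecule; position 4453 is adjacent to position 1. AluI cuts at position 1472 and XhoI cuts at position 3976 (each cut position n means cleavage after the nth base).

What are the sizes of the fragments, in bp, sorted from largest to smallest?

2504, 1949 bp

Combined cut positions (sorted): 1472, 3976.
Circular molecule, 2 cuts → 2 fragments:
  3976 − 1472 = 2504 bp
  wrap: 4453 − 3976 + 1472 = 1949 bp
Sorted largest to smallest: 2504, 1949 bp.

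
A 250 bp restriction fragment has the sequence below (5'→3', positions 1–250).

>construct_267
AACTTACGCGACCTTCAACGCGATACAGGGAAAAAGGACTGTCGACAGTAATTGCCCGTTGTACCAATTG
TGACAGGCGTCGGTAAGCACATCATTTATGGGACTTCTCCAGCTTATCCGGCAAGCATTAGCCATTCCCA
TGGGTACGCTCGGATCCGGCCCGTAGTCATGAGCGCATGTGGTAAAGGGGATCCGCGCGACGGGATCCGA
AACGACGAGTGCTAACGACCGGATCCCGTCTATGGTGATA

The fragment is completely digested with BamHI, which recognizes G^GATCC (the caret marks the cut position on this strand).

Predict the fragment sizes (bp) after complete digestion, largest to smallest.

BamHI sites (GGATCC) start at positions 152, 189, 203, 231.
BamHI cuts after the first base of each site, so after positions 152, 189, 203, 231.
Linear molecule, 4 cuts → 5 fragments:
  1–152 → 152 bp
  153–189 → 37 bp
  190–203 → 14 bp
  204–231 → 28 bp
  232–250 → 19 bp
Sorted largest to smallest: 152, 37, 28, 19, 14 bp.

152, 37, 28, 19, 14 bp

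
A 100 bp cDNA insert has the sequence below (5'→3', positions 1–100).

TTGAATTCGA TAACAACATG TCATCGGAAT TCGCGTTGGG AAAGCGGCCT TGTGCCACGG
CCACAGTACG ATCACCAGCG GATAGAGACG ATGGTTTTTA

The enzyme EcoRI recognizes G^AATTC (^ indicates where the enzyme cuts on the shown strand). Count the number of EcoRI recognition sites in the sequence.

GAATTC occurs starting at positions 3, 27.
EcoRI cuts at 2 sites.

2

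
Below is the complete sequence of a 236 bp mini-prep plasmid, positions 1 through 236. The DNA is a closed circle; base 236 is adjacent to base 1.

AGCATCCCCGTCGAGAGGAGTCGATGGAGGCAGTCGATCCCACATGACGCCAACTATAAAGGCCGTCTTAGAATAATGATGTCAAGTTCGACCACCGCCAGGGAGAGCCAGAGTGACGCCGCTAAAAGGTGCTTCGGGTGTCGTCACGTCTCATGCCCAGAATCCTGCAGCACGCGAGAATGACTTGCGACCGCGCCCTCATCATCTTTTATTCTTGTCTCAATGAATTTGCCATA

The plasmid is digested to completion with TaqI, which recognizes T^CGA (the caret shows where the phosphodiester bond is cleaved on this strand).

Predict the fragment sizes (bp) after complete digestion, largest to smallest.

159, 54, 13, 10 bp

TaqI sites (TCGA) start at positions 11, 21, 34, 88.
TaqI cuts after the first base of each site, so after positions 11, 21, 34, 88.
Circular molecule, 4 cuts → 4 fragments:
  12–21 → 10 bp
  22–34 → 13 bp
  35–88 → 54 bp
  89–236 then 1–11 → 148 + 11 = 159 bp
Sorted largest to smallest: 159, 54, 13, 10 bp.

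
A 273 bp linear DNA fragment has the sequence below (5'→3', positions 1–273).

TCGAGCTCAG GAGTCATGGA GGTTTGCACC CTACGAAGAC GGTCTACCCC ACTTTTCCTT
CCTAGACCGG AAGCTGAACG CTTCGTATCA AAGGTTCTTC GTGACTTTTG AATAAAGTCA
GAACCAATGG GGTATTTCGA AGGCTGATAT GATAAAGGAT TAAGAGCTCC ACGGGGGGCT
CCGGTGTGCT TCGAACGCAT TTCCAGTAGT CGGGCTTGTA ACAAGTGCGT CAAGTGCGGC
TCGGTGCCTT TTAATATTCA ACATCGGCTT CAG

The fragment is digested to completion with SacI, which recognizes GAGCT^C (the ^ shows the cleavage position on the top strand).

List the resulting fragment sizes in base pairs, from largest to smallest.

161, 105, 7 bp

SacI sites (GAGCTC) start at positions 3, 164.
SacI cuts after base 5 of each site (before the last base), so after positions 7, 168.
Linear molecule, 2 cuts → 3 fragments:
  1–7 → 7 bp
  8–168 → 161 bp
  169–273 → 105 bp
Sorted largest to smallest: 161, 105, 7 bp.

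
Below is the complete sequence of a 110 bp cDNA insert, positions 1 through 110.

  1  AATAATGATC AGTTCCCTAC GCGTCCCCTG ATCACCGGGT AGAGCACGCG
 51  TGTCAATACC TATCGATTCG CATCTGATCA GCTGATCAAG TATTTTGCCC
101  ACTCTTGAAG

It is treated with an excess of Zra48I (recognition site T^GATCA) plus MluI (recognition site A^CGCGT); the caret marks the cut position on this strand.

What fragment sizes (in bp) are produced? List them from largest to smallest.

Zra48I sites (TGATCA) start at positions 6, 29, 75, 83.
Zra48I cuts after the first base of each site, so after positions 6, 29, 75, 83.
MluI sites (ACGCGT) start at positions 19, 46.
MluI cuts after the first base of each site, so after positions 19, 46.
Combined cut positions: 6, 19, 29, 46, 75, 83.
Linear molecule, 6 cuts → 7 fragments:
  1–6 → 6 bp
  7–19 → 13 bp
  20–29 → 10 bp
  30–46 → 17 bp
  47–75 → 29 bp
  76–83 → 8 bp
  84–110 → 27 bp
Sorted largest to smallest: 29, 27, 17, 13, 10, 8, 6 bp.

29, 27, 17, 13, 10, 8, 6 bp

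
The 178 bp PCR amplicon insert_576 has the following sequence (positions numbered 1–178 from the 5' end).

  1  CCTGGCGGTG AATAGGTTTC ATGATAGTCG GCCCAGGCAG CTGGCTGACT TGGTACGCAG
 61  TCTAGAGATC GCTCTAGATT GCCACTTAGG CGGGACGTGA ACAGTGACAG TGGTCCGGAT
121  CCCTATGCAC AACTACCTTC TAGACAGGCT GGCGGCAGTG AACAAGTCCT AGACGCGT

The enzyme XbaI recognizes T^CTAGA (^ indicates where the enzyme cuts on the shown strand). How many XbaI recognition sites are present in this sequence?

TCTAGA occurs starting at positions 61, 73, 139.
XbaI cuts at 3 sites.

3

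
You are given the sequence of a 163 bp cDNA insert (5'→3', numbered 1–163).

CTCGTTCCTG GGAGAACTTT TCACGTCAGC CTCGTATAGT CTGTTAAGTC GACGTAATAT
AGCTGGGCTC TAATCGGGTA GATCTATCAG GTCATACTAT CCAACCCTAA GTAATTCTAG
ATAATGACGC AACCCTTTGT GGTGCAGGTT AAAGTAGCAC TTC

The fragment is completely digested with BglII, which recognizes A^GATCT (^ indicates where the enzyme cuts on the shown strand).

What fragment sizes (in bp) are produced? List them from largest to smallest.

83, 80 bp

The BglII site (AGATCT) starts at position 80.
BglII cuts after the first base of each site, so after position 80.
Linear molecule, 1 cut → 2 fragments:
  1–80 → 80 bp
  81–163 → 83 bp
Sorted largest to smallest: 83, 80 bp.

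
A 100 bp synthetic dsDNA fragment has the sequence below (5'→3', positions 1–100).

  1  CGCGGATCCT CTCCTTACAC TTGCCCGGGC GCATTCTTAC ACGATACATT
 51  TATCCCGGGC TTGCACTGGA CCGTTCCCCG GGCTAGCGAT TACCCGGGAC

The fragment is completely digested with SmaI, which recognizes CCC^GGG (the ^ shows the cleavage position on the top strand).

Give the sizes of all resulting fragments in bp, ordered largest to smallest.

SmaI sites (CCCGGG) start at positions 24, 54, 77, 93.
SmaI cuts after base 3 of each site, so after positions 26, 56, 79, 95.
Linear molecule, 4 cuts → 5 fragments:
  1–26 → 26 bp
  27–56 → 30 bp
  57–79 → 23 bp
  80–95 → 16 bp
  96–100 → 5 bp
Sorted largest to smallest: 30, 26, 23, 16, 5 bp.

30, 26, 23, 16, 5 bp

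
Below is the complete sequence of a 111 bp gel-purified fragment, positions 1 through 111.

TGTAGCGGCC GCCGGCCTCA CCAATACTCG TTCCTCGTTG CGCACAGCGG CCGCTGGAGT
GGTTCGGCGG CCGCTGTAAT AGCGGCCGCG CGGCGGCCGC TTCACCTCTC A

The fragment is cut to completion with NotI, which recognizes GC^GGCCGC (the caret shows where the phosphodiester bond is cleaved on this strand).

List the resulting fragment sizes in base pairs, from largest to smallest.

NotI sites (GCGGCCGC) start at positions 5, 47, 67, 82, 93.
NotI cuts after base 2 of each site, so after positions 6, 48, 68, 83, 94.
Linear molecule, 5 cuts → 6 fragments:
  1–6 → 6 bp
  7–48 → 42 bp
  49–68 → 20 bp
  69–83 → 15 bp
  84–94 → 11 bp
  95–111 → 17 bp
Sorted largest to smallest: 42, 20, 17, 15, 11, 6 bp.

42, 20, 17, 15, 11, 6 bp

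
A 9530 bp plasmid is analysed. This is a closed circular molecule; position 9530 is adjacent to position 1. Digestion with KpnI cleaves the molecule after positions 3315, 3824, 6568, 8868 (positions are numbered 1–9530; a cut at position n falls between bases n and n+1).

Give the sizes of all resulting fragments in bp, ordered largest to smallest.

3977, 2744, 2300, 509 bp

Circular molecule, 4 cuts → 4 fragments:
  3824 − 3315 = 509 bp
  6568 − 3824 = 2744 bp
  8868 − 6568 = 2300 bp
  wrap: 9530 − 8868 + 3315 = 3977 bp
Sorted largest to smallest: 3977, 2744, 2300, 509 bp.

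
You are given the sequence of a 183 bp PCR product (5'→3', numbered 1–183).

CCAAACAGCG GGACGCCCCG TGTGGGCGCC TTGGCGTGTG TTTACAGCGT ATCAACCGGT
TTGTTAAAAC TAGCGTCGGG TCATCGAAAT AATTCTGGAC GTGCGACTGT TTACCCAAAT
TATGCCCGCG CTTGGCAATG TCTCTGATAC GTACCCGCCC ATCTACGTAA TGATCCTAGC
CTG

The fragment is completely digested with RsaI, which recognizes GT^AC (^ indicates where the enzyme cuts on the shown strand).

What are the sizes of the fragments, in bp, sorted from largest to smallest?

The RsaI site (GTAC) starts at position 151.
RsaI cuts after base 2 of each site, so after position 152.
Linear molecule, 1 cut → 2 fragments:
  1–152 → 152 bp
  153–183 → 31 bp
Sorted largest to smallest: 152, 31 bp.

152, 31 bp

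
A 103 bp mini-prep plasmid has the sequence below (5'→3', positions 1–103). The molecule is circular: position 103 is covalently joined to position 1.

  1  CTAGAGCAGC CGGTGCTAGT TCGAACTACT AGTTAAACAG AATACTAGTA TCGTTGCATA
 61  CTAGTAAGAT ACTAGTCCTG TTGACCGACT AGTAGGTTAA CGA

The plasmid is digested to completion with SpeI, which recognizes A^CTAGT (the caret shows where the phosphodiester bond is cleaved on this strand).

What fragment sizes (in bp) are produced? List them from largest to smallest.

SpeI sites (ACTAGT) start at positions 28, 44, 60, 71, 88.
SpeI cuts after the first base of each site, so after positions 28, 44, 60, 71, 88.
Circular molecule, 5 cuts → 5 fragments:
  29–44 → 16 bp
  45–60 → 16 bp
  61–71 → 11 bp
  72–88 → 17 bp
  89–103 then 1–28 → 15 + 28 = 43 bp
Sorted largest to smallest: 43, 17, 16, 16, 11 bp.

43, 17, 16, 16, 11 bp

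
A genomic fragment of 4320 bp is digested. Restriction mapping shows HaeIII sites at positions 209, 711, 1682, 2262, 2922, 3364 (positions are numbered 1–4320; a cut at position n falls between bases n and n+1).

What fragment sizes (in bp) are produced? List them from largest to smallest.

Linear molecule, 6 cuts → 7 fragments:
  209 − 0 = 209 bp
  711 − 209 = 502 bp
  1682 − 711 = 971 bp
  2262 − 1682 = 580 bp
  2922 − 2262 = 660 bp
  3364 − 2922 = 442 bp
  4320 − 3364 = 956 bp
Sorted largest to smallest: 971, 956, 660, 580, 502, 442, 209 bp.

971, 956, 660, 580, 502, 442, 209 bp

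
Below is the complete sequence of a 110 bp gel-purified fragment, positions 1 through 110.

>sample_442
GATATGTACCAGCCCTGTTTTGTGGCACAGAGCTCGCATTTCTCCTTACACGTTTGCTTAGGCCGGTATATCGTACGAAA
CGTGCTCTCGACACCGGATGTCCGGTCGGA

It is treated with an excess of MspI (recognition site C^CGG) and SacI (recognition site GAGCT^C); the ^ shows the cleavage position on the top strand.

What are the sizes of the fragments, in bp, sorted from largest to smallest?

MspI sites (CCGG) start at positions 63, 94, 102.
MspI cuts after the first base of each site, so after positions 63, 94, 102.
The SacI site (GAGCTC) starts at position 30.
SacI cuts after base 5 of each site (before the last base), so after position 34.
Combined cut positions: 34, 63, 94, 102.
Linear molecule, 4 cuts → 5 fragments:
  1–34 → 34 bp
  35–63 → 29 bp
  64–94 → 31 bp
  95–102 → 8 bp
  103–110 → 8 bp
Sorted largest to smallest: 34, 31, 29, 8, 8 bp.

34, 31, 29, 8, 8 bp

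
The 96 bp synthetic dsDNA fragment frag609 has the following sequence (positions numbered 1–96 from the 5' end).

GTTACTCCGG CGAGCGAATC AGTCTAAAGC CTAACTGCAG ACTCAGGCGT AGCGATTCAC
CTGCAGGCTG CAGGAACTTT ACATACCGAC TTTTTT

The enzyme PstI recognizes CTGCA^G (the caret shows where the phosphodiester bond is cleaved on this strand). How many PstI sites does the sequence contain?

3

CTGCAG occurs starting at positions 35, 61, 68.
PstI cuts at 3 sites.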